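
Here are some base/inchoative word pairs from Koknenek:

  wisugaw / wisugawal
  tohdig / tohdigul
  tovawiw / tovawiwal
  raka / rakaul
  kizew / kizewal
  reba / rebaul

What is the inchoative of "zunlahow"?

"zunlahow" ends in -w. The stems ending in -w (tovawiw → tovawiwal, wisugaw → wisugawal, kizew → kizewal) add -al.
So zunlahow → zunlahowal.

zunlahowal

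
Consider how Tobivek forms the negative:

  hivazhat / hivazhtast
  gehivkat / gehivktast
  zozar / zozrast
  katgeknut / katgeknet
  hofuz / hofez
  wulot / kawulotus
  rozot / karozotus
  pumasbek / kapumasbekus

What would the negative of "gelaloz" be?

kagelalozus

hivazhat and katgeknut both end in -t yet inflect differently (hivazhtast, katgeknet), so the final letter is not what conditions the rule; the last vowel is.
"gelaloz" has last vowel 'o'. The stems whose last vowel is 'o' (wulot → kawulotus, rozot → karozotus) add ka- … -us around the stem.
So gelaloz → kagelalozus.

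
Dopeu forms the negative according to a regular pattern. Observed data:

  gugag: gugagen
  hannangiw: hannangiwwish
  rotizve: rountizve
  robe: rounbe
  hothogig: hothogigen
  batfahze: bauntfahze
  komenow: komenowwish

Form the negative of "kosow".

"kosow" ends in -w. The stems ending in -w (komenow → komenowwish, hannangiw → hannangiwwish) double the final consonant and add -ish.
The other patterns: stems ending in -e insert -un- after the first vowel; stems ending in -g add -en.
So kosow → kosowwish.

kosowwish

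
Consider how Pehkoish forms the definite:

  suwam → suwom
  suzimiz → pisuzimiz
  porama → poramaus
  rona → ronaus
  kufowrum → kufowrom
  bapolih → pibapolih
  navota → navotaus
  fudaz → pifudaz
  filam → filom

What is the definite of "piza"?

filam and navota both have last vowel 'a' yet inflect differently (filom, navotaus), so the last vowel is not what conditions the rule; the final letter is.
"piza" ends in -a. The stems ending in -a (navota → navotaus, porama → poramaus, rona → ronaus) add -us.
The other patterns: stems ending in -m change the last vowel to 'o'; stems ending in -h or -z add the prefix pi-.
So piza → pizaus.

pizaus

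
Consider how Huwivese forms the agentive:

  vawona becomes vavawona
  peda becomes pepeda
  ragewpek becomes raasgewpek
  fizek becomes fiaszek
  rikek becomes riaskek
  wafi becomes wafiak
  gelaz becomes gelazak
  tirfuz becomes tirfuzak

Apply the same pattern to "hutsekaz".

vawona and gelaz both have last vowel 'a' yet inflect differently (vavawona, gelazak), so the last vowel is not what conditions the rule; the final letter is.
"hutsekaz" ends in -z. The stems ending in -z (gelaz → gelazak, tirfuz → tirfuzak) add -ak.
The other patterns: stems ending in -a repeat the first consonant+vowel as a prefix; stems ending in -k insert -as- after the first vowel.
So hutsekaz → hutsekazak.

hutsekazak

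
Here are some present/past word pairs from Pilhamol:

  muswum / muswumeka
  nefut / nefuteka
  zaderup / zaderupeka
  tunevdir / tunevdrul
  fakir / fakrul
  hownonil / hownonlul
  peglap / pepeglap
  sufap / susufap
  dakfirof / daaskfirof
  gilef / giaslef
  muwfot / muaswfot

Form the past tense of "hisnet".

hiassnet

zaderup and peglap both end in -p yet inflect differently (zaderupeka, pepeglap), so the final letter is not what conditions the rule; the last vowel is.
"hisnet" has last vowel 'e'. The one such stem in the data (gilef → giaslef) inserts -as- after the first vowel (as do dakfirof, muwfot), so the same rule applies.
The other patterns: stems whose last vowel is 'u' add -eka; stems whose last vowel is 'i' delete the last vowel and add -ul; stems whose last vowel is 'a' repeat the first consonant+vowel as a prefix.
So hisnet → hiassnet.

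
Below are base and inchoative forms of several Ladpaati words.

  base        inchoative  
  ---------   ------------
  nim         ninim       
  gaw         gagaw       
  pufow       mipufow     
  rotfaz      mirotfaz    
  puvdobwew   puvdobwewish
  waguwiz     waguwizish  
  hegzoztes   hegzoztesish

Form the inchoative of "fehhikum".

gaw and pufow both end in -w yet inflect differently (gagaw, mipufow), so the final letter is not what conditions the rule; the number of vowels is.
"fehhikum" has 3 vowels. The stems with 3 vowels (puvdobwew → puvdobwewish, waguwiz → waguwizish, hegzoztes → hegzoztesish) add -ish.
So fehhikum → fehhikumish.

fehhikumish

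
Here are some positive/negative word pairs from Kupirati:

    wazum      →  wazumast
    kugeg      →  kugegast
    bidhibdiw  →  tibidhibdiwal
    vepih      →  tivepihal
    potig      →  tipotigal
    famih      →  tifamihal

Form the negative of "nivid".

potig and kugeg both end in -g yet inflect differently (tipotigal, kugegast), so the final letter is not what conditions the rule; the last vowel is.
"nivid" has last vowel 'i'. The stems whose last vowel is 'i' (potig → tipotigal, bidhibdiw → tibidhibdiwal, famih → tifamihal) add ti- … -al around the stem.
So nivid → tinividal.

tinividal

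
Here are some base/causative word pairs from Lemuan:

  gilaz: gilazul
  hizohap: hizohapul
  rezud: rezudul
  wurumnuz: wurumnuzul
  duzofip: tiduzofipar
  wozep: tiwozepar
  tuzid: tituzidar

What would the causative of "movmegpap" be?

hizohap and duzofip both end in -p yet inflect differently (hizohapul, tiduzofipar), so the final letter is not what conditions the rule; the last vowel is.
"movmegpap" has last vowel 'a'. The stems whose last vowel is 'a' (gilaz → gilazul, hizohap → hizohapul) add -ul.
So movmegpap → movmegpapul.

movmegpapul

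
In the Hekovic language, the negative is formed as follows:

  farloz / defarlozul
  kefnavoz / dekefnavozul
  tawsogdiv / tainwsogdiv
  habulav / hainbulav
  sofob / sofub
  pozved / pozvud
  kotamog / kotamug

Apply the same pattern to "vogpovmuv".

"vogpovmuv" ends in -v. The stems ending in -v (tawsogdiv → tainwsogdiv, habulav → hainbulav) insert -in- after the first vowel.
The other patterns: stems ending in -z add de- … -ul around the stem; stems ending in -b, -d or -g change the last vowel to 'u'.
So vogpovmuv → voingpovmuv.

voingpovmuv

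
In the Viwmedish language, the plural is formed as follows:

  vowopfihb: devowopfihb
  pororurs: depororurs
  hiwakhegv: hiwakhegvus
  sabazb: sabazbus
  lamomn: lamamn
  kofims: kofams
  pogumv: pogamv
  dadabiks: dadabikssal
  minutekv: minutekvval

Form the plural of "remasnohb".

deremasnohb

"remasnohb" has second-to-last letter 'h'. The one such stem in the data (vowopfihb → devowopfihb) adds the prefix de-, so the same rule applies.
The other patterns: stems whose second-to-last letter is 'g' or 'z' add -us; stems whose second-to-last letter is 'm' change the last vowel to 'a'; stems whose second-to-last letter is 'k' double the final consonant and add -al.
So remasnohb → deremasnohb.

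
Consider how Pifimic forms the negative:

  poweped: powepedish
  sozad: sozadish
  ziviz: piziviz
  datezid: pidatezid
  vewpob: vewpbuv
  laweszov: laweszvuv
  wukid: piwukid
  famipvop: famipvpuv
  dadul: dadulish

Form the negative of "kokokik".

wukid and poweped both end in -d yet inflect differently (piwukid, powepedish), so the final letter is not what conditions the rule; the last vowel is.
"kokokik" has last vowel 'i'. The stems whose last vowel is 'i' (wukid → piwukid, datezid → pidatezid, ziviz → piziviz) add the prefix pi-.
So kokokik → pikokokik.

pikokokik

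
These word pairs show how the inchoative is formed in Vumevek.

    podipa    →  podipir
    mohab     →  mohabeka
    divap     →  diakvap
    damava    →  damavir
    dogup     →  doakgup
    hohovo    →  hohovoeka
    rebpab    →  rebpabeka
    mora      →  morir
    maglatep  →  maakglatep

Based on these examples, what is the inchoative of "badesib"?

badesibeka

divap and mora both have last vowel 'a' yet inflect differently (diakvap, morir), so the last vowel is not what conditions the rule; the final letter is.
"badesib" ends in -b. The stems ending in -b (rebpab → rebpabeka, mohab → mohabeka) add -eka.
So badesib → badesibeka.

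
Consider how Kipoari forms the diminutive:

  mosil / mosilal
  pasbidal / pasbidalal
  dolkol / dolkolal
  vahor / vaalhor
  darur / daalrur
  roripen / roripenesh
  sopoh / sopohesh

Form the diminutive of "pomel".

"pomel" ends in -l. The stems ending in -l (mosil → mosilal, pasbidal → pasbidalal, dolkol → dolkolal) add -al.
So pomel → pomelal.

pomelal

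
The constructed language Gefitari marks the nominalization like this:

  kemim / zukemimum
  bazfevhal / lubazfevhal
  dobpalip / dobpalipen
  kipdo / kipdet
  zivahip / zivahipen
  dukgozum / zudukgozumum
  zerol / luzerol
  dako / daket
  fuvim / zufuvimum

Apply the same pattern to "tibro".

tibret

"tibro" ends in -o. The stems ending in -o (kipdo → kipdet, dako → daket) drop the final letter and add -et.
So tibro → tibret.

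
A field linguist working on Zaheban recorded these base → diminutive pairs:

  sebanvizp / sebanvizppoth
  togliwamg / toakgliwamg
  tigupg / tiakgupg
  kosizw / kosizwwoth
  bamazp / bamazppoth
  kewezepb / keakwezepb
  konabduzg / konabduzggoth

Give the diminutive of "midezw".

konabduzg and tigupg both end in -g yet inflect differently (konabduzggoth, tiakgupg), so the final letter is not what conditions the rule; the second-to-last letter is.
"midezw" has second-to-last letter 'z'. The stems whose second-to-last letter is 'z' (kosizw → kosizwwoth, bamazp → bamazppoth, konabduzg → konabduzggoth) double the final consonant and add -oth.
The other pattern: stems whose second-to-last letter is 'm' or 'p' insert -ak- after the first vowel.
So midezw → midezwwoth.

midezwwoth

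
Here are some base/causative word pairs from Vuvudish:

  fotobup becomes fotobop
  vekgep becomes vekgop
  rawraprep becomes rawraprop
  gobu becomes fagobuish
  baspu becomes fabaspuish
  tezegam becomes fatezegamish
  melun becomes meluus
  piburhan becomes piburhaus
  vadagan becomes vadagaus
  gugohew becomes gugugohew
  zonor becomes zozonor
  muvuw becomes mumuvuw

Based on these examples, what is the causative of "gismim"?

fotobup and gobu both have last vowel 'u' yet inflect differently (fotobop, fagobuish), so the last vowel is not what conditions the rule; the final letter is.
"gismim" ends in -m. The one such stem in the data (tezegam → fatezegamish) adds fa- … -ish around the stem, so the same rule applies.
The other patterns: stems ending in -p change the last vowel to 'o'; stems ending in -n drop the final letter and add -us; stems ending in -r or -w repeat the first consonant+vowel as a prefix.
So gismim → fagismimish.

fagismimish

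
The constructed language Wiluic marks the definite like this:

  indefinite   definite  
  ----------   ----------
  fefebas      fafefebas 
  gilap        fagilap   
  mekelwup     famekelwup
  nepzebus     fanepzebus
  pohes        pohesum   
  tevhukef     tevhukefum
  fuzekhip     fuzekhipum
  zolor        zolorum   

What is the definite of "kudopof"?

kudopofum

fefebas and pohes both end in -s yet inflect differently (fafefebas, pohesum), so the final letter is not what conditions the rule; the last vowel is.
"kudopof" has last vowel 'o'. The one such stem in the data (zolor → zolorum) adds -um, so the same rule applies.
The other pattern: stems whose last vowel is 'a' or 'u' add the prefix fa-.
So kudopof → kudopofum.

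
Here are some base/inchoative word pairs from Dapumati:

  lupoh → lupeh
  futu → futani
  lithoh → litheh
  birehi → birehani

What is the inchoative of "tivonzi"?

futu and lupoh both have 2 vowels yet inflect differently (futani, lupeh), so the number of vowels is not what conditions the rule; whether the stem ends in a vowel or a consonant is.
"tivonzi" ends in a vowel. The stems ending in a vowel (futu → futani, birehi → birehani) drop the final letter and add -ani.
So tivonzi → tivonzani.

tivonzani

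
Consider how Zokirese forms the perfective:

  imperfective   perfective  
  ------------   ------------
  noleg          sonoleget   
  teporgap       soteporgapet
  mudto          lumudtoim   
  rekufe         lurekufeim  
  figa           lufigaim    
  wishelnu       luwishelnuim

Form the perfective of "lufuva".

lulufuvaim

noleg and rekufe both have last vowel 'e' yet inflect differently (sonoleget, lurekufeim), so the last vowel is not what conditions the rule; whether the stem ends in a vowel or a consonant is.
"lufuva" ends in a vowel. The stems ending in a vowel (mudto → lumudtoim, rekufe → lurekufeim, figa → lufigaim) add lu- … -im around the stem.
So lufuva → lulufuvaim.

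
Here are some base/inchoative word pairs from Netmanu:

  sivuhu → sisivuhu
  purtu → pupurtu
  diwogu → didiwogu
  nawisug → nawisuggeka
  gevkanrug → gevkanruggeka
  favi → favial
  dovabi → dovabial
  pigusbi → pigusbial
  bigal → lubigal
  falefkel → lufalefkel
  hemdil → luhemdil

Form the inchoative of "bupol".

lubupol

sivuhu and nawisug both have last vowel 'u' yet inflect differently (sisivuhu, nawisuggeka), so the last vowel is not what conditions the rule; the final letter is.
"bupol" ends in -l. The stems ending in -l (bigal → lubigal, falefkel → lufalefkel, hemdil → luhemdil) add the prefix lu-.
The other patterns: stems ending in -u repeat the first consonant+vowel as a prefix; stems ending in -g double the final consonant and add -eka; stems ending in -i add -al.
So bupol → lubupol.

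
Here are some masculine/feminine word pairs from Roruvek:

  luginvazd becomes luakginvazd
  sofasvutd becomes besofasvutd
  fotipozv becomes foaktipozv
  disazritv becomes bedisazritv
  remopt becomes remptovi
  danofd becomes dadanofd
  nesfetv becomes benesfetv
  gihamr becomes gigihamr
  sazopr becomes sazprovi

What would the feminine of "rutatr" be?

berutatr

fotipozv and nesfetv both end in -v yet inflect differently (foaktipozv, benesfetv), so the final letter is not what conditions the rule; the second-to-last letter is.
"rutatr" has second-to-last letter 't'. The stems whose second-to-last letter is 't' (nesfetv → benesfetv, sofasvutd → besofasvutd, disazritv → bedisazritv) add the prefix be-.
The other patterns: stems whose second-to-last letter is 'z' insert -ak- after the first vowel; stems whose second-to-last letter is 'p' delete the last vowel and add -ovi; stems whose second-to-last letter is 'f' or 'm' repeat the first consonant+vowel as a prefix.
So rutatr → berutatr.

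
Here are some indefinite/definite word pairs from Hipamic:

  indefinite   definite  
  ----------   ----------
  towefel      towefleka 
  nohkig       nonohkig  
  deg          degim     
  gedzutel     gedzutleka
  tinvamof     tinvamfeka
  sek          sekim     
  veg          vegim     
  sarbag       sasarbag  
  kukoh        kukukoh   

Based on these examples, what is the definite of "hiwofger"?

hiwofgreka

veg and sarbag both end in -g yet inflect differently (vegim, sasarbag), so the final letter is not what conditions the rule; the number of vowels is.
"hiwofger" has 3 vowels. The stems with 3 vowels (tinvamof → tinvamfeka, towefel → towefleka, gedzutel → gedzutleka) delete the last vowel and add -eka.
So hiwofger → hiwofgreka.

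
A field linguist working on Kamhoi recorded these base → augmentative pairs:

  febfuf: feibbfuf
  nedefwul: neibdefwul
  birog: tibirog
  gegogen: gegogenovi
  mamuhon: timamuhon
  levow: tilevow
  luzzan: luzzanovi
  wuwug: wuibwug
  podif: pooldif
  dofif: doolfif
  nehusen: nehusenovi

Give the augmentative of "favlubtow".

"favlubtow" has last vowel 'o'. The stems whose last vowel is 'o' (levow → tilevow, mamuhon → timamuhon, birog → tibirog) add the prefix ti-.
So favlubtow → tifavlubtow.

tifavlubtow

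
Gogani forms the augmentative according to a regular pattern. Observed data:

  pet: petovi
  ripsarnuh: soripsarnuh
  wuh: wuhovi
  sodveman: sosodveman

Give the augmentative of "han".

"han" has 1 vowel. The stems with 1 vowel (pet → petovi, wuh → wuhovi) add -ovi.
The other pattern: stems with 3 vowels add the prefix so-.
So han → hanovi.

hanovi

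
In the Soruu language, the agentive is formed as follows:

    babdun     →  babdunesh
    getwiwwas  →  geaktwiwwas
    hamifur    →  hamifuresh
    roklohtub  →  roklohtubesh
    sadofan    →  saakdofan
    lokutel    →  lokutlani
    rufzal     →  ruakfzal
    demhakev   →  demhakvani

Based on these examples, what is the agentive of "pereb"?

"pereb" has last vowel 'e'. The stems whose last vowel is 'e' (demhakev → demhakvani, lokutel → lokutlani) delete the last vowel and add -ani.
So pereb → perbani.

perbani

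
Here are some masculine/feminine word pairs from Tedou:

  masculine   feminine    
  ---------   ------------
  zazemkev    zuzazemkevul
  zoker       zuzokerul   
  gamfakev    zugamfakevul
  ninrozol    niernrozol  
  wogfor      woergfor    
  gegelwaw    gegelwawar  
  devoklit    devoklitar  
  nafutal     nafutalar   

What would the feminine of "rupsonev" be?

zoker and wogfor both end in -r yet inflect differently (zuzokerul, woergfor), so the final letter is not what conditions the rule; the last vowel is.
"rupsonev" has last vowel 'e'. The stems whose last vowel is 'e' (zazemkev → zuzazemkevul, zoker → zuzokerul, gamfakev → zugamfakevul) add zu- … -ul around the stem.
So rupsonev → zurupsonevul.

zurupsonevul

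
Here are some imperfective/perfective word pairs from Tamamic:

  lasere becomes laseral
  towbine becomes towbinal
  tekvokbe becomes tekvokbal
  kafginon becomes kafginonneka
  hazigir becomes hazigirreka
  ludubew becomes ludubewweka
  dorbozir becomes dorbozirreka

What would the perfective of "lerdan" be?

lerdanneka

lasere and ludubew both have last vowel 'e' yet inflect differently (laseral, ludubewweka), so the last vowel is not what conditions the rule; the final letter is.
"lerdan" ends in -n. The one such stem in the data (kafginon → kafginonneka) doubles the final consonant and adds -eka (as do hazigir, ludubew), so the same rule applies.
The other pattern: stems ending in -e drop the final letter and add -al.
So lerdan → lerdanneka.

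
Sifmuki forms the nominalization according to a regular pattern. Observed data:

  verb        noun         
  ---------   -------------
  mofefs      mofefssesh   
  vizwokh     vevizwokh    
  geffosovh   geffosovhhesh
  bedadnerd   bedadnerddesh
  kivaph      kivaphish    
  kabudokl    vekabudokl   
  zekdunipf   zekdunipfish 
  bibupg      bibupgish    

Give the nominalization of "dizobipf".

"dizobipf" has second-to-last letter 'p'. The stems whose second-to-last letter is 'p' (zekdunipf → zekdunipfish, bibupg → bibupgish, kivaph → kivaphish) add -ish.
So dizobipf → dizobipfish.

dizobipfish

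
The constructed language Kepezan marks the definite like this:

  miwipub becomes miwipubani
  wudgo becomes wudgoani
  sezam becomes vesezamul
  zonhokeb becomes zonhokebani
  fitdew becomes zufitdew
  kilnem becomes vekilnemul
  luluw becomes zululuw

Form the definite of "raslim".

kilnem and fitdew both have last vowel 'e' yet inflect differently (vekilnemul, zufitdew), so the last vowel is not what conditions the rule; the final letter is.
"raslim" ends in -m. The stems ending in -m (kilnem → vekilnemul, sezam → vesezamul) add ve- … -ul around the stem.
The other patterns: stems ending in -w add the prefix zu-; stems ending in -b or -o add -ani.
So raslim → veraslimul.

veraslimul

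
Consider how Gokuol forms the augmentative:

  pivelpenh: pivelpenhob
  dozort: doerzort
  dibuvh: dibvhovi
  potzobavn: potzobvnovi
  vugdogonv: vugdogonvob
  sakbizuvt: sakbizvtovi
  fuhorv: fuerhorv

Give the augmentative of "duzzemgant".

"duzzemgant" has second-to-last letter 'n'. The stems whose second-to-last letter is 'n' (pivelpenh → pivelpenhob, vugdogonv → vugdogonvob) add -ob.
The other patterns: stems whose second-to-last letter is 'r' insert -er- after the first vowel; stems whose second-to-last letter is 'v' delete the last vowel and add -ovi.
So duzzemgant → duzzemgantob.

duzzemgantob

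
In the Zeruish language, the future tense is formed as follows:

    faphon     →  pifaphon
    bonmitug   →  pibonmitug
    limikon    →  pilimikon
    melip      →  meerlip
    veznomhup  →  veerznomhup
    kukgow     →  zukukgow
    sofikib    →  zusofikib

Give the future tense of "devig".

"devig" ends in -g. The one such stem in the data (bonmitug → pibonmitug) adds the prefix pi-, so the same rule applies.
The other patterns: stems ending in -p insert -er- after the first vowel; stems ending in -b or -w add the prefix zu-.
So devig → pidevig.

pidevig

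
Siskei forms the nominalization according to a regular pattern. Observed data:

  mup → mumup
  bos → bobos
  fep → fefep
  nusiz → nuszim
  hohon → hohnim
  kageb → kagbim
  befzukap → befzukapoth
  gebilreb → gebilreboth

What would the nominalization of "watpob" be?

watpbim

"watpob" has 2 vowels. The stems with 2 vowels (nusiz → nuszim, hohon → hohnim, kageb → kagbim) delete the last vowel and add -im.
So watpob → watpbim.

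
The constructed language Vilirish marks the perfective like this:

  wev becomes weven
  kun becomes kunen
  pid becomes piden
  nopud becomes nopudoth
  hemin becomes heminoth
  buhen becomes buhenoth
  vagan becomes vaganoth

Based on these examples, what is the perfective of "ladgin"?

ladginoth

pid and nopud both end in -d yet inflect differently (piden, nopudoth), so the final letter is not what conditions the rule; the number of vowels is.
"ladgin" has 2 vowels. The stems with 2 vowels (nopud → nopudoth, hemin → heminoth, buhen → buhenoth) add -oth.
The other pattern: stems with 1 vowel add -en.
So ladgin → ladginoth.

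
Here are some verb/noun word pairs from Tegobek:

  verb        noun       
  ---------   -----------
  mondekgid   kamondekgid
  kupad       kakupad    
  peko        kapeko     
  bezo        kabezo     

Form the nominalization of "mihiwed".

kamihiwed

Every pair shown (mondekgid → kamondekgid, kupad → kakupad, peko → kapeko, …) follows the same rule: add the prefix ka-.
So mihiwed → kamihiwed.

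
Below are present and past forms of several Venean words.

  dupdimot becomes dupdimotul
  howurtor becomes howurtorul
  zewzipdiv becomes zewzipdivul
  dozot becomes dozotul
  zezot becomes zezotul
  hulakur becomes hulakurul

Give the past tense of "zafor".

Every pair shown (dupdimot → dupdimotul, howurtor → howurtorul, zewzipdiv → zewzipdivul, …) follows the same rule: add -ul.
So zafor → zaforul.

zaforul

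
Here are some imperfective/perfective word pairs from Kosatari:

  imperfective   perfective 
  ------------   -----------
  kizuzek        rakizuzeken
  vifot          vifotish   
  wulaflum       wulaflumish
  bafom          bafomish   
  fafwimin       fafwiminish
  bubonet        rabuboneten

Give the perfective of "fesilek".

rafesileken

bubonet and vifot both end in -t yet inflect differently (rabuboneten, vifotish), so the final letter is not what conditions the rule; the last vowel is.
"fesilek" has last vowel 'e'. The stems whose last vowel is 'e' (kizuzek → rakizuzeken, bubonet → rabuboneten) add ra- … -en around the stem.
So fesilek → rafesileken.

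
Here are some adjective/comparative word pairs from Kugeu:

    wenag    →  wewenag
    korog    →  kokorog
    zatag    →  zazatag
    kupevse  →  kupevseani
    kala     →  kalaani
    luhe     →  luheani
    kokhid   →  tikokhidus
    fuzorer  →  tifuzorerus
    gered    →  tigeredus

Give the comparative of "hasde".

hasdeani

"hasde" ends in -e. The stems ending in -e (kupevse → kupevseani, luhe → luheani) add -ani.
So hasde → hasdeani.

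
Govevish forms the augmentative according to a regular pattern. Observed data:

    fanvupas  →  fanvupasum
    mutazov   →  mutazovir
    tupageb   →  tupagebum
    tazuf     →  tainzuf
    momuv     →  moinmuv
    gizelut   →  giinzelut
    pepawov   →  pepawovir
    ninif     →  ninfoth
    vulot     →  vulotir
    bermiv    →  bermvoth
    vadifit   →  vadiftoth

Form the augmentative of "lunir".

lunroth

momuv and pepawov both end in -v yet inflect differently (moinmuv, pepawovir), so the final letter is not what conditions the rule; the last vowel is.
"lunir" has last vowel 'i'. The stems whose last vowel is 'i' (ninif → ninfoth, bermiv → bermvoth, vadifit → vadiftoth) delete the last vowel and add -oth.
So lunir → lunroth.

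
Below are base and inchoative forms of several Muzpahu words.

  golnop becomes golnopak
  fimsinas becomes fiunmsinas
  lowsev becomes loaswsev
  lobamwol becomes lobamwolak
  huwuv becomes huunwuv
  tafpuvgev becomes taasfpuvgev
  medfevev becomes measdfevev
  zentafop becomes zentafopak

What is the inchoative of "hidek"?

hiasdek

lowsev and huwuv both end in -v yet inflect differently (loaswsev, huunwuv), so the final letter is not what conditions the rule; the last vowel is.
"hidek" has last vowel 'e'. The stems whose last vowel is 'e' (lowsev → loaswsev, tafpuvgev → taasfpuvgev, medfevev → measdfevev) insert -as- after the first vowel.
The other patterns: stems whose last vowel is 'o' add -ak; stems whose last vowel is 'a' or 'u' insert -un- after the first vowel.
So hidek → hiasdek.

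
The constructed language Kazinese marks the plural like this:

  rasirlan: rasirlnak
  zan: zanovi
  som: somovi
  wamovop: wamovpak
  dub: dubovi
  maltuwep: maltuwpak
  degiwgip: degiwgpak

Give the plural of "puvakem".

zan and rasirlan both end in -n yet inflect differently (zanovi, rasirlnak), so the final letter is not what conditions the rule; the number of vowels is.
"puvakem" has 3 vowels. The stems with 3 vowels (rasirlan → rasirlnak, maltuwep → maltuwpak, degiwgip → degiwgpak) delete the last vowel and add -ak.
The other pattern: stems with 1 vowel add -ovi.
So puvakem → puvakmak.

puvakmak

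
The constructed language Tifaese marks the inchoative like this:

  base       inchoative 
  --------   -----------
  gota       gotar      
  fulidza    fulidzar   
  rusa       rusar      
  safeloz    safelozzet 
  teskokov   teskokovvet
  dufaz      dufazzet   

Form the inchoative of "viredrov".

gota and dufaz both have last vowel 'a' yet inflect differently (gotar, dufazzet), so the last vowel is not what conditions the rule; the final letter is.
"viredrov" ends in -v. The one such stem in the data (teskokov → teskokovvet) doubles the final consonant and adds -et (as do safeloz, dufaz), so the same rule applies.
So viredrov → viredrovvet.

viredrovvet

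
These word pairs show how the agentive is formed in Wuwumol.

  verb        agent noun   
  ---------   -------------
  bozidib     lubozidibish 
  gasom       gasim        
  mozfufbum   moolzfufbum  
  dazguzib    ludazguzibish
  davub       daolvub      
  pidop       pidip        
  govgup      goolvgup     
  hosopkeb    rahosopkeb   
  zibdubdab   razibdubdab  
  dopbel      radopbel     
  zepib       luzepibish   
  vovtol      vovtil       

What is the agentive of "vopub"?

voolpub

pidop and govgup both end in -p yet inflect differently (pidip, goolvgup), so the final letter is not what conditions the rule; the last vowel is.
"vopub" has last vowel 'u'. The stems whose last vowel is 'u' (davub → daolvub, govgup → goolvgup, mozfufbum → moolzfufbum) insert -ol- after the first vowel.
The other patterns: stems whose last vowel is 'o' change the last vowel to 'i'; stems whose last vowel is 'a' or 'e' add the prefix ra-; stems whose last vowel is 'i' add lu- … -ish around the stem.
So vopub → voolpub.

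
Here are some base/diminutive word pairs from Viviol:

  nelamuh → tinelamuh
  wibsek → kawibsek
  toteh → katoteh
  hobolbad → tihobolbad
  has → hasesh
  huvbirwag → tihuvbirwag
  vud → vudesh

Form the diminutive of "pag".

toteh and nelamuh both end in -h yet inflect differently (katoteh, tinelamuh), so the final letter is not what conditions the rule; the number of vowels is.
"pag" has 1 vowel. The stems with 1 vowel (has → hasesh, vud → vudesh) add -esh.
The other patterns: stems with 2 vowels add the prefix ka-; stems with 3 vowels add the prefix ti-.
So pag → pagesh.

pagesh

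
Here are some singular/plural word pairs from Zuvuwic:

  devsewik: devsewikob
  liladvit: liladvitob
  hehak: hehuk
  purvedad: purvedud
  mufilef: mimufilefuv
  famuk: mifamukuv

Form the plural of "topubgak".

devsewik and hehak both end in -k yet inflect differently (devsewikob, hehuk), so the final letter is not what conditions the rule; the last vowel is.
"topubgak" has last vowel 'a'. The stems whose last vowel is 'a' (hehak → hehuk, purvedad → purvedud) change the last vowel to 'u'.
The other patterns: stems whose last vowel is 'i' add -ob; stems whose last vowel is 'e' or 'u' add mi- … -uv around the stem.
So topubgak → topubguk.

topubguk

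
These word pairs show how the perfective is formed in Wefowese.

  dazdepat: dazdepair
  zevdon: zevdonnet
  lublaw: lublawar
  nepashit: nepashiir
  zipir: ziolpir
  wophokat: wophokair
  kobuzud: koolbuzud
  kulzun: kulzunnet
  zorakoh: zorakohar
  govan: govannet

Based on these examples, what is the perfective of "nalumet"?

nepashit and zipir both have last vowel 'i' yet inflect differently (nepashiir, ziolpir), so the last vowel is not what conditions the rule; the final letter is.
"nalumet" ends in -t. The stems ending in -t (wophokat → wophokair, dazdepat → dazdepair, nepashit → nepashiir) drop the final letter and add -ir.
The other patterns: stems ending in -d or -r insert -ol- after the first vowel; stems ending in -n double the final consonant and add -et; stems ending in -h or -w add -ar.
So nalumet → nalumeir.

nalumeir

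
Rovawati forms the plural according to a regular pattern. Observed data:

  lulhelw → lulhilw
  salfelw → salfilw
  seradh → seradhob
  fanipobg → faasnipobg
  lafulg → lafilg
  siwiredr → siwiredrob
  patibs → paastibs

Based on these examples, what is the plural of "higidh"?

fanipobg and lafulg both end in -g yet inflect differently (faasnipobg, lafilg), so the final letter is not what conditions the rule; the second-to-last letter is.
"higidh" has second-to-last letter 'd'. The stems whose second-to-last letter is 'd' (siwiredr → siwiredrob, seradh → seradhob) add -ob.
So higidh → higidhob.

higidhob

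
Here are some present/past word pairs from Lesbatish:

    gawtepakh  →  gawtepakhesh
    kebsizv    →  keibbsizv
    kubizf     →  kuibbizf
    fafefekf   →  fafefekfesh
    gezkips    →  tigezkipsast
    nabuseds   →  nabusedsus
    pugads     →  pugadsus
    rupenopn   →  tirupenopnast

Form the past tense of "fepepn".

kubizf and fafefekf both end in -f yet inflect differently (kuibbizf, fafefekfesh), so the final letter is not what conditions the rule; the second-to-last letter is.
"fepepn" has second-to-last letter 'p'. The stems whose second-to-last letter is 'p' (rupenopn → tirupenopnast, gezkips → tigezkipsast) add ti- … -ast around the stem.
The other patterns: stems whose second-to-last letter is 'z' insert -ib- after the first vowel; stems whose second-to-last letter is 'k' add -esh; stems whose second-to-last letter is 'd' add -us.
So fepepn → tifepepnast.

tifepepnast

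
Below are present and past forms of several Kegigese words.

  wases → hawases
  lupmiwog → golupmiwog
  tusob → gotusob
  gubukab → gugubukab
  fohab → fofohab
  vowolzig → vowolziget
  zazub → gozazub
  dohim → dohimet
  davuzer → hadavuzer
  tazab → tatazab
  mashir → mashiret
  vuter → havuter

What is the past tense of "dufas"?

dudufas

vowolzig and lupmiwog both end in -g yet inflect differently (vowolziget, golupmiwog), so the final letter is not what conditions the rule; the last vowel is.
"dufas" has last vowel 'a'. The stems whose last vowel is 'a' (gubukab → gugubukab, fohab → fofohab, tazab → tatazab) repeat the first consonant+vowel as a prefix.
The other patterns: stems whose last vowel is 'i' add -et; stems whose last vowel is 'o' or 'u' add the prefix go-; stems whose last vowel is 'e' add the prefix ha-.
So dufas → dudufas.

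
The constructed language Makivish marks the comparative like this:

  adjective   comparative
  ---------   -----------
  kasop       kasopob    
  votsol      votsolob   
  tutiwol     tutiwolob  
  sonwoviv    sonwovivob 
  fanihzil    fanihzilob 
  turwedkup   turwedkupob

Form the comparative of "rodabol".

Every pair shown (kasop → kasopob, votsol → votsolob, tutiwol → tutiwolob, …) follows the same rule: add -ob.
So rodabol → rodabolob.

rodabolob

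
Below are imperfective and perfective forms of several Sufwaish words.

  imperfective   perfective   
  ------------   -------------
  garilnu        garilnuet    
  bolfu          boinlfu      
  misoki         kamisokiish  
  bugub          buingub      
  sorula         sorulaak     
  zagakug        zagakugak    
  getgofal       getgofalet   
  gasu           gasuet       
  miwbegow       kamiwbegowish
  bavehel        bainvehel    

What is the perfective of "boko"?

"boko" begins with b-. The stems beginning with b- (bugub → buingub, bolfu → boinlfu, bavehel → bainvehel) insert -in- after the first vowel.
So boko → boinko.

boinko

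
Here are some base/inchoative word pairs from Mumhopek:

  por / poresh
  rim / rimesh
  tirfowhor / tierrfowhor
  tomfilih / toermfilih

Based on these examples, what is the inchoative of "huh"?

"huh" has 1 vowel. The stems with 1 vowel (rim → rimesh, por → poresh) add -esh.
The other pattern: stems with 3 vowels insert -er- after the first vowel.
So huh → huhesh.

huhesh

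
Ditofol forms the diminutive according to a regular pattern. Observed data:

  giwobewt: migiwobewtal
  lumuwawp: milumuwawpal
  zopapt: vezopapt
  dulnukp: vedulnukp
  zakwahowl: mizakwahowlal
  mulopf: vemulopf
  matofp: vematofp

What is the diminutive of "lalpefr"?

lumuwawp and matofp both end in -p yet inflect differently (milumuwawpal, vematofp), so the final letter is not what conditions the rule; the second-to-last letter is.
"lalpefr" has second-to-last letter 'f'. The one such stem in the data (matofp → vematofp) adds the prefix ve-, so the same rule applies.
The other pattern: stems whose second-to-last letter is 'w' add mi- … -al around the stem.
So lalpefr → velalpefr.

velalpefr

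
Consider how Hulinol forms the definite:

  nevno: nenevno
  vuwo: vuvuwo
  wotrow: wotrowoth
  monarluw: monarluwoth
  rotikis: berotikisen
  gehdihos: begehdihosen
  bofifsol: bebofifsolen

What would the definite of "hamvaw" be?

hamvawoth

nevno and wotrow both have last vowel 'o' yet inflect differently (nenevno, wotrowoth), so the last vowel is not what conditions the rule; the final letter is.
"hamvaw" ends in -w. The stems ending in -w (wotrow → wotrowoth, monarluw → monarluwoth) add -oth.
The other patterns: stems ending in -o repeat the first consonant+vowel as a prefix; stems ending in -l or -s add be- … -en around the stem.
So hamvaw → hamvawoth.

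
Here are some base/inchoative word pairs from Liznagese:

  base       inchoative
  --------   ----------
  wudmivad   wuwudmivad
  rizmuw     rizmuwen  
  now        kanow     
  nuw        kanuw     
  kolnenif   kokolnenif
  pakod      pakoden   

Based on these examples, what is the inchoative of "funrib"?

nuw and rizmuw both end in -w yet inflect differently (kanuw, rizmuwen), so the final letter is not what conditions the rule; the number of vowels is.
"funrib" has 2 vowels. The stems with 2 vowels (pakod → pakoden, rizmuw → rizmuwen) add -en.
The other patterns: stems with 1 vowel add the prefix ka-; stems with 3 vowels repeat the first consonant+vowel as a prefix.
So funrib → funriben.

funriben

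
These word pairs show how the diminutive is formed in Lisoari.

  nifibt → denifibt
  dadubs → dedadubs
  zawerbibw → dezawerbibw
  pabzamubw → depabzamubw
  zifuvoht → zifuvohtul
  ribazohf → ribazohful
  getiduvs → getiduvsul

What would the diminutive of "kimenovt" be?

nifibt and zifuvoht both end in -t yet inflect differently (denifibt, zifuvohtul), so the final letter is not what conditions the rule; the second-to-last letter is.
"kimenovt" has second-to-last letter 'v'. The one such stem in the data (getiduvs → getiduvsul) adds -ul, so the same rule applies.
The other pattern: stems whose second-to-last letter is 'b' add the prefix de-.
So kimenovt → kimenovtul.

kimenovtul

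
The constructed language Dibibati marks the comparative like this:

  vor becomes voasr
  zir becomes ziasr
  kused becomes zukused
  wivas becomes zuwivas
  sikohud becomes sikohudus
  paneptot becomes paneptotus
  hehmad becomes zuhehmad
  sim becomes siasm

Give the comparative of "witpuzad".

kused and sikohud both end in -d yet inflect differently (zukused, sikohudus), so the final letter is not what conditions the rule; the number of vowels is.
"witpuzad" has 3 vowels. The stems with 3 vowels (paneptot → paneptotus, sikohud → sikohudus) add -us.
The other patterns: stems with 1 vowel insert -as- after the first vowel; stems with 2 vowels add the prefix zu-.
So witpuzad → witpuzadus.

witpuzadus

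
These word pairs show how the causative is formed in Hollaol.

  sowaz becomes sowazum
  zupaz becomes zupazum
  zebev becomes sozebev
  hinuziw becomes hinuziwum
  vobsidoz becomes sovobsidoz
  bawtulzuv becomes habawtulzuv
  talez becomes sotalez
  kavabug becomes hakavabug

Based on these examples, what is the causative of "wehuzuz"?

sowaz and vobsidoz both end in -z yet inflect differently (sowazum, sovobsidoz), so the final letter is not what conditions the rule; the last vowel is.
"wehuzuz" has last vowel 'u'. The stems whose last vowel is 'u' (bawtulzuv → habawtulzuv, kavabug → hakavabug) add the prefix ha-.
The other patterns: stems whose last vowel is 'a' or 'i' add -um; stems whose last vowel is 'e' or 'o' add the prefix so-.
So wehuzuz → hawehuzuz.

hawehuzuz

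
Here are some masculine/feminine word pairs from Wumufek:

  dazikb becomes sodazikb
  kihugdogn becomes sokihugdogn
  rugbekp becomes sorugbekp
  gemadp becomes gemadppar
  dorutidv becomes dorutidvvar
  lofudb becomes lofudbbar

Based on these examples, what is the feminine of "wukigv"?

lofudb and dazikb both end in -b yet inflect differently (lofudbbar, sodazikb), so the final letter is not what conditions the rule; the second-to-last letter is.
"wukigv" has second-to-last letter 'g'. The one such stem in the data (kihugdogn → sokihugdogn) adds the prefix so-, so the same rule applies.
So wukigv → sowukigv.

sowukigv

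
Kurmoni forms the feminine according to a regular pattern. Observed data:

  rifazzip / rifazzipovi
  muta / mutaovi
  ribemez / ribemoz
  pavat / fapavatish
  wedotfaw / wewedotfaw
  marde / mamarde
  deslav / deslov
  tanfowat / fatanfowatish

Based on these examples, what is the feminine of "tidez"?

deslav and muta both have last vowel 'a' yet inflect differently (deslov, mutaovi), so the last vowel is not what conditions the rule; the final letter is.
"tidez" ends in -z. The one such stem in the data (ribemez → ribemoz) changes the last vowel to 'o' (as does deslav), so the same rule applies.
So tidez → tidoz.

tidoz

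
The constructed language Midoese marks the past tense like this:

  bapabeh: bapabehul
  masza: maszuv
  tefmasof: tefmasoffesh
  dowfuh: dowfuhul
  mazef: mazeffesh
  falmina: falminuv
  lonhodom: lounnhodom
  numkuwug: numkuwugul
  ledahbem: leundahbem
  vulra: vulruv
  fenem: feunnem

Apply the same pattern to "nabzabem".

naunbzabem

tefmasof and lonhodom both have last vowel 'o' yet inflect differently (tefmasoffesh, lounnhodom), so the last vowel is not what conditions the rule; the final letter is.
"nabzabem" ends in -m. The stems ending in -m (lonhodom → lounnhodom, ledahbem → leundahbem, fenem → feunnem) insert -un- after the first vowel.
The other patterns: stems ending in -f double the final consonant and add -esh; stems ending in -a drop the final letter and add -uv; stems ending in -g or -h add -ul.
So nabzabem → naunbzabem.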